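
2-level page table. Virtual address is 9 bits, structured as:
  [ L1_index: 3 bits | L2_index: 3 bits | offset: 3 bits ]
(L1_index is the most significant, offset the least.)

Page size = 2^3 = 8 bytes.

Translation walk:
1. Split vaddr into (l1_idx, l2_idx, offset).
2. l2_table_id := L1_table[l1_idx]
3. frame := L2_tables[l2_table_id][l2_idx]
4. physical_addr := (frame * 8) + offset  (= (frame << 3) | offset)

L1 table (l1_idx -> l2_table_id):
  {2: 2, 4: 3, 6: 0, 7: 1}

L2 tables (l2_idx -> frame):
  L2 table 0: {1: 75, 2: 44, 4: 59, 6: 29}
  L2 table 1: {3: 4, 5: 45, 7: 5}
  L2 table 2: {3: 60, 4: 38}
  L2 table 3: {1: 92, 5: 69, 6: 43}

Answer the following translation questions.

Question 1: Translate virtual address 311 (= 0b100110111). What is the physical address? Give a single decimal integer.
vaddr = 311 = 0b100110111
Split: l1_idx=4, l2_idx=6, offset=7
L1[4] = 3
L2[3][6] = 43
paddr = 43 * 8 + 7 = 351

Answer: 351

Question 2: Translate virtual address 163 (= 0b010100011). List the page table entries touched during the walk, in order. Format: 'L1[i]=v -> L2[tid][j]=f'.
Answer: L1[2]=2 -> L2[2][4]=38

Derivation:
vaddr = 163 = 0b010100011
Split: l1_idx=2, l2_idx=4, offset=3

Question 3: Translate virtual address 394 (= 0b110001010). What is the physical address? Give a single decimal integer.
vaddr = 394 = 0b110001010
Split: l1_idx=6, l2_idx=1, offset=2
L1[6] = 0
L2[0][1] = 75
paddr = 75 * 8 + 2 = 602

Answer: 602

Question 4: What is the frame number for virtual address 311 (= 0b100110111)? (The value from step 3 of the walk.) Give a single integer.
vaddr = 311: l1_idx=4, l2_idx=6
L1[4] = 3; L2[3][6] = 43

Answer: 43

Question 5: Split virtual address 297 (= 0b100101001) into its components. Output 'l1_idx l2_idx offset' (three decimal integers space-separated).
Answer: 4 5 1

Derivation:
vaddr = 297 = 0b100101001
  top 3 bits -> l1_idx = 4
  next 3 bits -> l2_idx = 5
  bottom 3 bits -> offset = 1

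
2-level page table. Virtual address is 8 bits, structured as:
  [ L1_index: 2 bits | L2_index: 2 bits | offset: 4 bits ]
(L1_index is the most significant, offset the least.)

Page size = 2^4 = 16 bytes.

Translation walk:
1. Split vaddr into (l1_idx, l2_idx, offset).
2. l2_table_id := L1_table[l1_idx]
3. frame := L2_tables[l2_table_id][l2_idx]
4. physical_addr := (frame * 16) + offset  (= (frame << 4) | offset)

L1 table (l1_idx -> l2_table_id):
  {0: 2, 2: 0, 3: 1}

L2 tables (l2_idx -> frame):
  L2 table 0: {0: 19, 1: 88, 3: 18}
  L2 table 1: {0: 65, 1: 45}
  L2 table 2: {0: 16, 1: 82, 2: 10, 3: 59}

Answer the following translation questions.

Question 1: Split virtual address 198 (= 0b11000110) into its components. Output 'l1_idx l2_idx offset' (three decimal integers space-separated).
vaddr = 198 = 0b11000110
  top 2 bits -> l1_idx = 3
  next 2 bits -> l2_idx = 0
  bottom 4 bits -> offset = 6

Answer: 3 0 6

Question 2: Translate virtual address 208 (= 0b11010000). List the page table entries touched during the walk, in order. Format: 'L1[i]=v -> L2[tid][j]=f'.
Answer: L1[3]=1 -> L2[1][1]=45

Derivation:
vaddr = 208 = 0b11010000
Split: l1_idx=3, l2_idx=1, offset=0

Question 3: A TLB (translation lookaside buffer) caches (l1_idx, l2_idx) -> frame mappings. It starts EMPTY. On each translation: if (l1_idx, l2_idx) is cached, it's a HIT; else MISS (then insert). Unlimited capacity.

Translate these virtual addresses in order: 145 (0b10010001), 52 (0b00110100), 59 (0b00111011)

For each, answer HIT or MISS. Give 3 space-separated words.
vaddr=145: (2,1) not in TLB -> MISS, insert
vaddr=52: (0,3) not in TLB -> MISS, insert
vaddr=59: (0,3) in TLB -> HIT

Answer: MISS MISS HIT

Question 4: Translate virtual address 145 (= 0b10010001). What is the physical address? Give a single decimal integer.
Answer: 1409

Derivation:
vaddr = 145 = 0b10010001
Split: l1_idx=2, l2_idx=1, offset=1
L1[2] = 0
L2[0][1] = 88
paddr = 88 * 16 + 1 = 1409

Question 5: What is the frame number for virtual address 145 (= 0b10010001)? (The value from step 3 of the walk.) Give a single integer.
Answer: 88

Derivation:
vaddr = 145: l1_idx=2, l2_idx=1
L1[2] = 0; L2[0][1] = 88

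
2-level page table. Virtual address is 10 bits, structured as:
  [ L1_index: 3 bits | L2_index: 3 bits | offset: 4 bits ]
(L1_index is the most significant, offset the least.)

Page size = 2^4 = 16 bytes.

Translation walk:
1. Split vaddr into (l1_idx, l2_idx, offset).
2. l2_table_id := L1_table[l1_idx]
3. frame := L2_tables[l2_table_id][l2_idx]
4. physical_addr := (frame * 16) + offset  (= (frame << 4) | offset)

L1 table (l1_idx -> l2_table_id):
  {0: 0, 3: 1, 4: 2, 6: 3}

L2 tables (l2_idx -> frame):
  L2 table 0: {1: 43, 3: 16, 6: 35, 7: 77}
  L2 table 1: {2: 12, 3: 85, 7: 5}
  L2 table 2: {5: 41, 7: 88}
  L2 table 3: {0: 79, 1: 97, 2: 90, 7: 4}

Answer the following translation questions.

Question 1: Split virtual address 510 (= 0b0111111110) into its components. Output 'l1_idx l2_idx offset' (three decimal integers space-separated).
Answer: 3 7 14

Derivation:
vaddr = 510 = 0b0111111110
  top 3 bits -> l1_idx = 3
  next 3 bits -> l2_idx = 7
  bottom 4 bits -> offset = 14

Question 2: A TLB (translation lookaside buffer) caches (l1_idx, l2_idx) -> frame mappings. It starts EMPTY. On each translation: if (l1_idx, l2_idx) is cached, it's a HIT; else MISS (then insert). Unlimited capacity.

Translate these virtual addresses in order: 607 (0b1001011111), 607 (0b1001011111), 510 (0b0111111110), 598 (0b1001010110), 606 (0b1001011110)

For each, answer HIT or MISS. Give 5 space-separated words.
Answer: MISS HIT MISS HIT HIT

Derivation:
vaddr=607: (4,5) not in TLB -> MISS, insert
vaddr=607: (4,5) in TLB -> HIT
vaddr=510: (3,7) not in TLB -> MISS, insert
vaddr=598: (4,5) in TLB -> HIT
vaddr=606: (4,5) in TLB -> HIT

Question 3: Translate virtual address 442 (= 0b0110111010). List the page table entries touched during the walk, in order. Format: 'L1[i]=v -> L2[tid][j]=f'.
vaddr = 442 = 0b0110111010
Split: l1_idx=3, l2_idx=3, offset=10

Answer: L1[3]=1 -> L2[1][3]=85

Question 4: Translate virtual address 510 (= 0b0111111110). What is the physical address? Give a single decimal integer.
Answer: 94

Derivation:
vaddr = 510 = 0b0111111110
Split: l1_idx=3, l2_idx=7, offset=14
L1[3] = 1
L2[1][7] = 5
paddr = 5 * 16 + 14 = 94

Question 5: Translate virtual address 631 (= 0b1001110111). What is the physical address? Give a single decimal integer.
Answer: 1415

Derivation:
vaddr = 631 = 0b1001110111
Split: l1_idx=4, l2_idx=7, offset=7
L1[4] = 2
L2[2][7] = 88
paddr = 88 * 16 + 7 = 1415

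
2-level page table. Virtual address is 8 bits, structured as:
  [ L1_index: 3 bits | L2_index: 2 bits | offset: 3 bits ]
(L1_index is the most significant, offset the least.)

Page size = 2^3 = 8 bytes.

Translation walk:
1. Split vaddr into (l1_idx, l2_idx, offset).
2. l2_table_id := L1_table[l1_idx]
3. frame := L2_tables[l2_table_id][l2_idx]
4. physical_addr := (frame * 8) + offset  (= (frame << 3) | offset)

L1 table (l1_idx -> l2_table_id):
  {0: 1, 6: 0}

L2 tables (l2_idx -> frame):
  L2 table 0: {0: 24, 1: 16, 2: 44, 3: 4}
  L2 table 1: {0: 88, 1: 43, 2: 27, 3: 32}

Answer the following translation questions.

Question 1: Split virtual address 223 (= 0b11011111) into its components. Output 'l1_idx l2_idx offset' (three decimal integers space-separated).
Answer: 6 3 7

Derivation:
vaddr = 223 = 0b11011111
  top 3 bits -> l1_idx = 6
  next 2 bits -> l2_idx = 3
  bottom 3 bits -> offset = 7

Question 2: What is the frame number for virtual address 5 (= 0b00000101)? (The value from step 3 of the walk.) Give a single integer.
Answer: 88

Derivation:
vaddr = 5: l1_idx=0, l2_idx=0
L1[0] = 1; L2[1][0] = 88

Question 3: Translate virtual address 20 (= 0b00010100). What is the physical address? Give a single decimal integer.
Answer: 220

Derivation:
vaddr = 20 = 0b00010100
Split: l1_idx=0, l2_idx=2, offset=4
L1[0] = 1
L2[1][2] = 27
paddr = 27 * 8 + 4 = 220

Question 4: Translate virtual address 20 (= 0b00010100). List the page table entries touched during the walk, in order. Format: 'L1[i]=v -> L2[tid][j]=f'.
vaddr = 20 = 0b00010100
Split: l1_idx=0, l2_idx=2, offset=4

Answer: L1[0]=1 -> L2[1][2]=27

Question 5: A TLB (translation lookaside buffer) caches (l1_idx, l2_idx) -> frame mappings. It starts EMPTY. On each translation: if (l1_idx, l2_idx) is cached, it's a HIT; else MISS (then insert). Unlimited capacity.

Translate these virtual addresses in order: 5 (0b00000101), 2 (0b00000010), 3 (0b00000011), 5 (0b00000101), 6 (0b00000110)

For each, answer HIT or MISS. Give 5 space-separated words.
Answer: MISS HIT HIT HIT HIT

Derivation:
vaddr=5: (0,0) not in TLB -> MISS, insert
vaddr=2: (0,0) in TLB -> HIT
vaddr=3: (0,0) in TLB -> HIT
vaddr=5: (0,0) in TLB -> HIT
vaddr=6: (0,0) in TLB -> HIT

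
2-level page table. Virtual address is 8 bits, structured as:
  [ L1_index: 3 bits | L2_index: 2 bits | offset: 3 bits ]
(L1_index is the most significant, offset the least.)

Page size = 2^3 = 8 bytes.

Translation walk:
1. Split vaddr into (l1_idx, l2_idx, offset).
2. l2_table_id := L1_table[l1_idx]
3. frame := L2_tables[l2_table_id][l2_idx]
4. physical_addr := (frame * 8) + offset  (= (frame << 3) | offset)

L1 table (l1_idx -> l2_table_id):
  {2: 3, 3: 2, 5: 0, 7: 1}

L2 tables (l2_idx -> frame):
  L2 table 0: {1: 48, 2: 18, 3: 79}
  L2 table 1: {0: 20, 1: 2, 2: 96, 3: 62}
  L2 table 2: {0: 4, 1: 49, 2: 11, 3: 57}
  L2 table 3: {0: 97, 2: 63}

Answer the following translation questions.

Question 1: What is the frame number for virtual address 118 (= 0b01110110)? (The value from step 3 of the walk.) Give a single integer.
vaddr = 118: l1_idx=3, l2_idx=2
L1[3] = 2; L2[2][2] = 11

Answer: 11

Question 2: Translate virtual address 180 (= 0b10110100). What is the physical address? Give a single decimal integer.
vaddr = 180 = 0b10110100
Split: l1_idx=5, l2_idx=2, offset=4
L1[5] = 0
L2[0][2] = 18
paddr = 18 * 8 + 4 = 148

Answer: 148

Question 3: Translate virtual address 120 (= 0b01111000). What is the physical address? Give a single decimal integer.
Answer: 456

Derivation:
vaddr = 120 = 0b01111000
Split: l1_idx=3, l2_idx=3, offset=0
L1[3] = 2
L2[2][3] = 57
paddr = 57 * 8 + 0 = 456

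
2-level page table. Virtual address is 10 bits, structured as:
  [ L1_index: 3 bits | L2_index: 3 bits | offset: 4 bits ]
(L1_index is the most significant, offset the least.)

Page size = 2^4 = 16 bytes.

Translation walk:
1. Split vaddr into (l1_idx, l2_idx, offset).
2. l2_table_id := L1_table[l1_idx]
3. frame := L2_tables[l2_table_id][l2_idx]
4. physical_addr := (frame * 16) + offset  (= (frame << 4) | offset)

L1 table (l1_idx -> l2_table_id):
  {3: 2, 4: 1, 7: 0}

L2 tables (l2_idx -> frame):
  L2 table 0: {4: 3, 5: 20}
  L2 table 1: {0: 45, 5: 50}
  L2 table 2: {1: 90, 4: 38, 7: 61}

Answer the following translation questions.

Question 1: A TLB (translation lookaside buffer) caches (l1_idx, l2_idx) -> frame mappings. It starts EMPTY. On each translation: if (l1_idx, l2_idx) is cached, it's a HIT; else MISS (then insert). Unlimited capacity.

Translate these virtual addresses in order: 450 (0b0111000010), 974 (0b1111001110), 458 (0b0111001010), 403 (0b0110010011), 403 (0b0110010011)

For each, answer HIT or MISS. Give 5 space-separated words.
vaddr=450: (3,4) not in TLB -> MISS, insert
vaddr=974: (7,4) not in TLB -> MISS, insert
vaddr=458: (3,4) in TLB -> HIT
vaddr=403: (3,1) not in TLB -> MISS, insert
vaddr=403: (3,1) in TLB -> HIT

Answer: MISS MISS HIT MISS HIT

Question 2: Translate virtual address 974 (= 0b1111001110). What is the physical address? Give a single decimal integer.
vaddr = 974 = 0b1111001110
Split: l1_idx=7, l2_idx=4, offset=14
L1[7] = 0
L2[0][4] = 3
paddr = 3 * 16 + 14 = 62

Answer: 62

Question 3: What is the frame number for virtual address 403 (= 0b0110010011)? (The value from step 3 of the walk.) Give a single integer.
vaddr = 403: l1_idx=3, l2_idx=1
L1[3] = 2; L2[2][1] = 90

Answer: 90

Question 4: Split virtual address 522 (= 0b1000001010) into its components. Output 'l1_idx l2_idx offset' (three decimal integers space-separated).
Answer: 4 0 10

Derivation:
vaddr = 522 = 0b1000001010
  top 3 bits -> l1_idx = 4
  next 3 bits -> l2_idx = 0
  bottom 4 bits -> offset = 10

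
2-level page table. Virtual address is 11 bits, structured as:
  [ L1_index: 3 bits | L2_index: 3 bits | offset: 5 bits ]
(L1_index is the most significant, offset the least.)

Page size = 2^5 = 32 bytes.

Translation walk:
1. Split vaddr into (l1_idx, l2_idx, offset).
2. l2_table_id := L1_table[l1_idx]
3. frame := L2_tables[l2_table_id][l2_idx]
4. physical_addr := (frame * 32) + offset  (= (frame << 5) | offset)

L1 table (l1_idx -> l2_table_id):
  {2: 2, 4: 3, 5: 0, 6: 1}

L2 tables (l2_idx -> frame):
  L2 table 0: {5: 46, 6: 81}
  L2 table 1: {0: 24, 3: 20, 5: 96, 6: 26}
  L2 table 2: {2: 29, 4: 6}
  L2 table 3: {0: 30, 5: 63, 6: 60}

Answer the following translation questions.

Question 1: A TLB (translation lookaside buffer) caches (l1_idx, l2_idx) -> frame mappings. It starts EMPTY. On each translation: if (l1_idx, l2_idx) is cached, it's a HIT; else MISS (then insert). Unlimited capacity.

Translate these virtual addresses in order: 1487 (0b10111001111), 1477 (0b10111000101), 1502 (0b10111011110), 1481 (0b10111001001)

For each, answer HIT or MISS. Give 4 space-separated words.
vaddr=1487: (5,6) not in TLB -> MISS, insert
vaddr=1477: (5,6) in TLB -> HIT
vaddr=1502: (5,6) in TLB -> HIT
vaddr=1481: (5,6) in TLB -> HIT

Answer: MISS HIT HIT HIT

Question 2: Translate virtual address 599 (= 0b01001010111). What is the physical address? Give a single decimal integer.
Answer: 951

Derivation:
vaddr = 599 = 0b01001010111
Split: l1_idx=2, l2_idx=2, offset=23
L1[2] = 2
L2[2][2] = 29
paddr = 29 * 32 + 23 = 951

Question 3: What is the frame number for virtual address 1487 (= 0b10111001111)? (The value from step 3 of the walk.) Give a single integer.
vaddr = 1487: l1_idx=5, l2_idx=6
L1[5] = 0; L2[0][6] = 81

Answer: 81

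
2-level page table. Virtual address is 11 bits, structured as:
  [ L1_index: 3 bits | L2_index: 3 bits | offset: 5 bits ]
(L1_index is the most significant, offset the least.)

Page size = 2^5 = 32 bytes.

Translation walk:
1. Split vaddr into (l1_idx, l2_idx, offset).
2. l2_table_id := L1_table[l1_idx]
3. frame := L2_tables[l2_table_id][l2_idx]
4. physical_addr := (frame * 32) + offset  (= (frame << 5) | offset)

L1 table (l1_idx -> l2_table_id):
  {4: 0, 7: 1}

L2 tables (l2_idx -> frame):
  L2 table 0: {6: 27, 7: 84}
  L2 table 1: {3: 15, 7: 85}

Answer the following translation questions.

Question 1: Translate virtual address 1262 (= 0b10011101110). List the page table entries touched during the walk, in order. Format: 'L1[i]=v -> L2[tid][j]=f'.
Answer: L1[4]=0 -> L2[0][7]=84

Derivation:
vaddr = 1262 = 0b10011101110
Split: l1_idx=4, l2_idx=7, offset=14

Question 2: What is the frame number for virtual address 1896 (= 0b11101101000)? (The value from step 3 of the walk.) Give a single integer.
Answer: 15

Derivation:
vaddr = 1896: l1_idx=7, l2_idx=3
L1[7] = 1; L2[1][3] = 15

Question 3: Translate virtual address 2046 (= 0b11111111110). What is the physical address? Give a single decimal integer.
Answer: 2750

Derivation:
vaddr = 2046 = 0b11111111110
Split: l1_idx=7, l2_idx=7, offset=30
L1[7] = 1
L2[1][7] = 85
paddr = 85 * 32 + 30 = 2750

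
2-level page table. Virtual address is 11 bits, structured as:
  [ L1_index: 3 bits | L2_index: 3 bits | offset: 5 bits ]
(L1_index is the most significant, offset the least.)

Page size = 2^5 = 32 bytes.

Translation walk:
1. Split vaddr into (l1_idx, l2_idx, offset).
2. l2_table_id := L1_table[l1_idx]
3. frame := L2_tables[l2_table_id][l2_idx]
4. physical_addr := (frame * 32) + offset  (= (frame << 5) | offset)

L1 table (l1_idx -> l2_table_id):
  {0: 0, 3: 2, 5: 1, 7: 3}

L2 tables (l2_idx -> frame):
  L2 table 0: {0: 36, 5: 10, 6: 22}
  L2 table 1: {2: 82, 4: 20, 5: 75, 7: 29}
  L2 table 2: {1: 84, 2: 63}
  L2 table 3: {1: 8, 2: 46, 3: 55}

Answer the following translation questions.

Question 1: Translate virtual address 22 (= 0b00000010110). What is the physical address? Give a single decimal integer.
vaddr = 22 = 0b00000010110
Split: l1_idx=0, l2_idx=0, offset=22
L1[0] = 0
L2[0][0] = 36
paddr = 36 * 32 + 22 = 1174

Answer: 1174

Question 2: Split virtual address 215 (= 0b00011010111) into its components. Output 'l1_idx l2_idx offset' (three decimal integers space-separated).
Answer: 0 6 23

Derivation:
vaddr = 215 = 0b00011010111
  top 3 bits -> l1_idx = 0
  next 3 bits -> l2_idx = 6
  bottom 5 bits -> offset = 23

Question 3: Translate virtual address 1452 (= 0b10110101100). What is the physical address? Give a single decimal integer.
vaddr = 1452 = 0b10110101100
Split: l1_idx=5, l2_idx=5, offset=12
L1[5] = 1
L2[1][5] = 75
paddr = 75 * 32 + 12 = 2412

Answer: 2412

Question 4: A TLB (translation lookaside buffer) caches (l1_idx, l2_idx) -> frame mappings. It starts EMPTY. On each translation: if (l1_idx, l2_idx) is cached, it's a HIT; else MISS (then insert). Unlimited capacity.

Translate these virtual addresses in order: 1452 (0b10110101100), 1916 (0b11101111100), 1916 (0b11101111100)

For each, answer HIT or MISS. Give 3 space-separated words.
vaddr=1452: (5,5) not in TLB -> MISS, insert
vaddr=1916: (7,3) not in TLB -> MISS, insert
vaddr=1916: (7,3) in TLB -> HIT

Answer: MISS MISS HIT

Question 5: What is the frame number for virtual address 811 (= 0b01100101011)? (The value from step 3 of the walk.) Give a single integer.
vaddr = 811: l1_idx=3, l2_idx=1
L1[3] = 2; L2[2][1] = 84

Answer: 84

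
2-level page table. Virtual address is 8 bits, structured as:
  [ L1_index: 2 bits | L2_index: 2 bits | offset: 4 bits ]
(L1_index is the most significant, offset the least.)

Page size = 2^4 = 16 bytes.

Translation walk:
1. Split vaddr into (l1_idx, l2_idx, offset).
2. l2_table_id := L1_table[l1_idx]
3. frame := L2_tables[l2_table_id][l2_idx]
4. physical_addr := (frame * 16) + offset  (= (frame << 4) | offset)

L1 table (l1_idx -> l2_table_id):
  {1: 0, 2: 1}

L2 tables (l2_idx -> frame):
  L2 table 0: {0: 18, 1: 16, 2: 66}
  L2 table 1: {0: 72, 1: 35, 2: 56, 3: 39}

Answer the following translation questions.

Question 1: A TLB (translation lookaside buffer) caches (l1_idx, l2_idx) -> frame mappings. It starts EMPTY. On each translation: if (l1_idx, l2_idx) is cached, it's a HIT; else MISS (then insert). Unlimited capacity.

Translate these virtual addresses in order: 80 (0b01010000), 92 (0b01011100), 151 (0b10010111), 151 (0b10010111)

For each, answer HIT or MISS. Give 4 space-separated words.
vaddr=80: (1,1) not in TLB -> MISS, insert
vaddr=92: (1,1) in TLB -> HIT
vaddr=151: (2,1) not in TLB -> MISS, insert
vaddr=151: (2,1) in TLB -> HIT

Answer: MISS HIT MISS HIT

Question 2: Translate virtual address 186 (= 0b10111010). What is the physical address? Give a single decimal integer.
Answer: 634

Derivation:
vaddr = 186 = 0b10111010
Split: l1_idx=2, l2_idx=3, offset=10
L1[2] = 1
L2[1][3] = 39
paddr = 39 * 16 + 10 = 634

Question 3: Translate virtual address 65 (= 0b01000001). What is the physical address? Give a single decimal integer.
vaddr = 65 = 0b01000001
Split: l1_idx=1, l2_idx=0, offset=1
L1[1] = 0
L2[0][0] = 18
paddr = 18 * 16 + 1 = 289

Answer: 289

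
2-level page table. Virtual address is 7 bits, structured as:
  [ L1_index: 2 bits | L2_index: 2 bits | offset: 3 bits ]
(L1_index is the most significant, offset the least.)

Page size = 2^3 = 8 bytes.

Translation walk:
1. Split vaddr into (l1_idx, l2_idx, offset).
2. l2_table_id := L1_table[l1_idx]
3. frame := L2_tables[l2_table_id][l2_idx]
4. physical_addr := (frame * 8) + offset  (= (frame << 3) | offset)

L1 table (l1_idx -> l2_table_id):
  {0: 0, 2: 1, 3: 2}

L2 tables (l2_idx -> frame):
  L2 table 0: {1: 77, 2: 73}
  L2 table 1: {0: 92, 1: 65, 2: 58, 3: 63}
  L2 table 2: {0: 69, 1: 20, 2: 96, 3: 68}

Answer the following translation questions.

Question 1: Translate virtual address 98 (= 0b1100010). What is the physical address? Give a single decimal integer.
vaddr = 98 = 0b1100010
Split: l1_idx=3, l2_idx=0, offset=2
L1[3] = 2
L2[2][0] = 69
paddr = 69 * 8 + 2 = 554

Answer: 554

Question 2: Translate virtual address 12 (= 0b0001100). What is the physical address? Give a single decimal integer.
vaddr = 12 = 0b0001100
Split: l1_idx=0, l2_idx=1, offset=4
L1[0] = 0
L2[0][1] = 77
paddr = 77 * 8 + 4 = 620

Answer: 620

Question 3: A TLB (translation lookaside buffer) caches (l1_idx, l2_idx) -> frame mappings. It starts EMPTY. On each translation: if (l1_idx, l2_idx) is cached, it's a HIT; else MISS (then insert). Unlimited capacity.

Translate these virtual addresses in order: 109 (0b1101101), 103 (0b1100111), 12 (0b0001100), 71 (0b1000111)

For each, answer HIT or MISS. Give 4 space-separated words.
vaddr=109: (3,1) not in TLB -> MISS, insert
vaddr=103: (3,0) not in TLB -> MISS, insert
vaddr=12: (0,1) not in TLB -> MISS, insert
vaddr=71: (2,0) not in TLB -> MISS, insert

Answer: MISS MISS MISS MISS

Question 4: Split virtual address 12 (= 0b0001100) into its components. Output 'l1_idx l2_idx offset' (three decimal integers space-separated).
vaddr = 12 = 0b0001100
  top 2 bits -> l1_idx = 0
  next 2 bits -> l2_idx = 1
  bottom 3 bits -> offset = 4

Answer: 0 1 4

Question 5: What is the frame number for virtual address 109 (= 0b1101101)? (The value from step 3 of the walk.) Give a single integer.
vaddr = 109: l1_idx=3, l2_idx=1
L1[3] = 2; L2[2][1] = 20

Answer: 20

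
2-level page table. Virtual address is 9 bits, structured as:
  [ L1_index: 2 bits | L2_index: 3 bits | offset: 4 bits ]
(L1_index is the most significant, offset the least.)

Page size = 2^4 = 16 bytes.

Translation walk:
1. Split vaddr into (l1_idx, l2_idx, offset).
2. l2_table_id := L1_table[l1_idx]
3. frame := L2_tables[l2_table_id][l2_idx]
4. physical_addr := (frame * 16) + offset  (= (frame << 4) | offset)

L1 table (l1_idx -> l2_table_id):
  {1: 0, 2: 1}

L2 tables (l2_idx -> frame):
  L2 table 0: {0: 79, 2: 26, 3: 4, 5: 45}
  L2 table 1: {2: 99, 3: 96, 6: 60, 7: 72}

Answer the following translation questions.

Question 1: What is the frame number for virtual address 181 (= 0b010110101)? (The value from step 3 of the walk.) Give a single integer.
Answer: 4

Derivation:
vaddr = 181: l1_idx=1, l2_idx=3
L1[1] = 0; L2[0][3] = 4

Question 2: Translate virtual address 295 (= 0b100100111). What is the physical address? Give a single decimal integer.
Answer: 1591

Derivation:
vaddr = 295 = 0b100100111
Split: l1_idx=2, l2_idx=2, offset=7
L1[2] = 1
L2[1][2] = 99
paddr = 99 * 16 + 7 = 1591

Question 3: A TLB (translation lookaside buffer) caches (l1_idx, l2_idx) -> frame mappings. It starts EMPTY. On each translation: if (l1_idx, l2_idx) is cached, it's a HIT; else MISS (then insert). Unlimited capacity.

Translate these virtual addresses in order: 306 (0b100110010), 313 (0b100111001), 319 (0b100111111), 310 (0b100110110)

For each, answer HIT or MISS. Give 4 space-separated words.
vaddr=306: (2,3) not in TLB -> MISS, insert
vaddr=313: (2,3) in TLB -> HIT
vaddr=319: (2,3) in TLB -> HIT
vaddr=310: (2,3) in TLB -> HIT

Answer: MISS HIT HIT HIT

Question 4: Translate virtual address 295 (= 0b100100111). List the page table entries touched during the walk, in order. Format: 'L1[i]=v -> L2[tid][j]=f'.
vaddr = 295 = 0b100100111
Split: l1_idx=2, l2_idx=2, offset=7

Answer: L1[2]=1 -> L2[1][2]=99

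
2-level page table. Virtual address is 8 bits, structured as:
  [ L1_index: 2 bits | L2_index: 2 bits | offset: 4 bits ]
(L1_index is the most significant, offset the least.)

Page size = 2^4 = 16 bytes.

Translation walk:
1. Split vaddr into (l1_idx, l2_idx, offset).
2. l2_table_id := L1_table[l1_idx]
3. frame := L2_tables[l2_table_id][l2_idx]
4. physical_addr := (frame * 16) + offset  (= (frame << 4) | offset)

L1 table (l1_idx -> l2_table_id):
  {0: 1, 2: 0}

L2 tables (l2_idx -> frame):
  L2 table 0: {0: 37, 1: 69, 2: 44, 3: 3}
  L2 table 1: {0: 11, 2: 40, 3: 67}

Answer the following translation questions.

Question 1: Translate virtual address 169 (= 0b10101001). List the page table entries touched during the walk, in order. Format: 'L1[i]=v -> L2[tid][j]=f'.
vaddr = 169 = 0b10101001
Split: l1_idx=2, l2_idx=2, offset=9

Answer: L1[2]=0 -> L2[0][2]=44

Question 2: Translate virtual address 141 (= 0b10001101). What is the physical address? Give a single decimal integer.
vaddr = 141 = 0b10001101
Split: l1_idx=2, l2_idx=0, offset=13
L1[2] = 0
L2[0][0] = 37
paddr = 37 * 16 + 13 = 605

Answer: 605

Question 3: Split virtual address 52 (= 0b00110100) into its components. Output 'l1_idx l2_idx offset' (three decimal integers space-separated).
vaddr = 52 = 0b00110100
  top 2 bits -> l1_idx = 0
  next 2 bits -> l2_idx = 3
  bottom 4 bits -> offset = 4

Answer: 0 3 4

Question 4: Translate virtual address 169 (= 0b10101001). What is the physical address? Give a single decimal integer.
Answer: 713

Derivation:
vaddr = 169 = 0b10101001
Split: l1_idx=2, l2_idx=2, offset=9
L1[2] = 0
L2[0][2] = 44
paddr = 44 * 16 + 9 = 713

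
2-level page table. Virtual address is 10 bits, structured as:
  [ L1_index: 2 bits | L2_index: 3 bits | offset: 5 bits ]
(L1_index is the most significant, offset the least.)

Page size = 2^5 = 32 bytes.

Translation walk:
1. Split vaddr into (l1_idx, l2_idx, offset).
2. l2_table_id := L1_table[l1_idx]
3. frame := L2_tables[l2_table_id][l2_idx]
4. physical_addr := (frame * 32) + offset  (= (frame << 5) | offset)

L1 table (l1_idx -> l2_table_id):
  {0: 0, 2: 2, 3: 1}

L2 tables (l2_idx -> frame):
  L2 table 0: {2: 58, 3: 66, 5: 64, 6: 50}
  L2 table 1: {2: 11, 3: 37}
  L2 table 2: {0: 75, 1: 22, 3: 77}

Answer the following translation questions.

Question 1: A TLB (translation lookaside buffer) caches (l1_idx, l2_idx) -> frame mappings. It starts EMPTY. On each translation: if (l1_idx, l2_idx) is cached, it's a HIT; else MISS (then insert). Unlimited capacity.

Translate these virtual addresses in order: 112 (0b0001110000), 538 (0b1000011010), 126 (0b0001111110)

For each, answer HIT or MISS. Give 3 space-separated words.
vaddr=112: (0,3) not in TLB -> MISS, insert
vaddr=538: (2,0) not in TLB -> MISS, insert
vaddr=126: (0,3) in TLB -> HIT

Answer: MISS MISS HIT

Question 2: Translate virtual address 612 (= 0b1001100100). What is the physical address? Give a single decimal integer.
Answer: 2468

Derivation:
vaddr = 612 = 0b1001100100
Split: l1_idx=2, l2_idx=3, offset=4
L1[2] = 2
L2[2][3] = 77
paddr = 77 * 32 + 4 = 2468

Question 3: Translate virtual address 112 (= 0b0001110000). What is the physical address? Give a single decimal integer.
vaddr = 112 = 0b0001110000
Split: l1_idx=0, l2_idx=3, offset=16
L1[0] = 0
L2[0][3] = 66
paddr = 66 * 32 + 16 = 2128

Answer: 2128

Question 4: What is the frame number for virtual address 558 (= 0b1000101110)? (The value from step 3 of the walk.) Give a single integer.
vaddr = 558: l1_idx=2, l2_idx=1
L1[2] = 2; L2[2][1] = 22

Answer: 22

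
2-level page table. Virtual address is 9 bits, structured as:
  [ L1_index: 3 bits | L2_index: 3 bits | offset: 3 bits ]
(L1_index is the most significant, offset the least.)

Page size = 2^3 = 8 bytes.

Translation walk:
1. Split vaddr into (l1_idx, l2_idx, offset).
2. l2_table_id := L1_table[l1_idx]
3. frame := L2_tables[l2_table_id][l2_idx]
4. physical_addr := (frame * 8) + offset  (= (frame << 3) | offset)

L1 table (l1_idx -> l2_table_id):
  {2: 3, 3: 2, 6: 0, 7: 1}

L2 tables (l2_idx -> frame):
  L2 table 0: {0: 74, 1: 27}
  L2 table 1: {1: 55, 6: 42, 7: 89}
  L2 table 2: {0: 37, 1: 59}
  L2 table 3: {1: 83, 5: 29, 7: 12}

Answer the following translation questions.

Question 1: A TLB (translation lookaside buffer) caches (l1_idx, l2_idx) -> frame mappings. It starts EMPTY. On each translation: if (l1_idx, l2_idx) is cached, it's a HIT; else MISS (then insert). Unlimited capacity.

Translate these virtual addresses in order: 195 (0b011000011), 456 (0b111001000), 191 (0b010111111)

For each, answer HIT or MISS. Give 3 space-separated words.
vaddr=195: (3,0) not in TLB -> MISS, insert
vaddr=456: (7,1) not in TLB -> MISS, insert
vaddr=191: (2,7) not in TLB -> MISS, insert

Answer: MISS MISS MISS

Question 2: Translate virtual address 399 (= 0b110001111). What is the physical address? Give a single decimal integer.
vaddr = 399 = 0b110001111
Split: l1_idx=6, l2_idx=1, offset=7
L1[6] = 0
L2[0][1] = 27
paddr = 27 * 8 + 7 = 223

Answer: 223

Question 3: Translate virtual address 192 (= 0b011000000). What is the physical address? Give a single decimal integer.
vaddr = 192 = 0b011000000
Split: l1_idx=3, l2_idx=0, offset=0
L1[3] = 2
L2[2][0] = 37
paddr = 37 * 8 + 0 = 296

Answer: 296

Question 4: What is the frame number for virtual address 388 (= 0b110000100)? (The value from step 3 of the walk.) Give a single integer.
Answer: 74

Derivation:
vaddr = 388: l1_idx=6, l2_idx=0
L1[6] = 0; L2[0][0] = 74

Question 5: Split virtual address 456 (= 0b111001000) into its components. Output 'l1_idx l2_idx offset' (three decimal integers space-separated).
vaddr = 456 = 0b111001000
  top 3 bits -> l1_idx = 7
  next 3 bits -> l2_idx = 1
  bottom 3 bits -> offset = 0

Answer: 7 1 0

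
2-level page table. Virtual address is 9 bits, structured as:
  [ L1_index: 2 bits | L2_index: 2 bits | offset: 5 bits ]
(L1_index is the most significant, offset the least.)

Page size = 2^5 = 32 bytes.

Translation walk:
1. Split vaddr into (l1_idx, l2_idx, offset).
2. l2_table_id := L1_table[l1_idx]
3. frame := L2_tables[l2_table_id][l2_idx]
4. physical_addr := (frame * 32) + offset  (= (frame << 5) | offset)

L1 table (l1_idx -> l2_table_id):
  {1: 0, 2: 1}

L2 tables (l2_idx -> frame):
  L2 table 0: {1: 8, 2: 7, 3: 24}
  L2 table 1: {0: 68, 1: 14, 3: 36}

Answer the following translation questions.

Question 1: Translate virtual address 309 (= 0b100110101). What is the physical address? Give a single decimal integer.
Answer: 469

Derivation:
vaddr = 309 = 0b100110101
Split: l1_idx=2, l2_idx=1, offset=21
L1[2] = 1
L2[1][1] = 14
paddr = 14 * 32 + 21 = 469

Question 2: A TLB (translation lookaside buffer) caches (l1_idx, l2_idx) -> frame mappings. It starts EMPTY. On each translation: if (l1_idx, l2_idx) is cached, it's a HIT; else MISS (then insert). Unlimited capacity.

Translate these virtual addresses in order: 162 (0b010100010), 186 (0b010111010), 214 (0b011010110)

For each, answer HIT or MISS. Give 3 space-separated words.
Answer: MISS HIT MISS

Derivation:
vaddr=162: (1,1) not in TLB -> MISS, insert
vaddr=186: (1,1) in TLB -> HIT
vaddr=214: (1,2) not in TLB -> MISS, insert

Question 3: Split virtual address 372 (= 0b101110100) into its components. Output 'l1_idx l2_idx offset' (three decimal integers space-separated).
vaddr = 372 = 0b101110100
  top 2 bits -> l1_idx = 2
  next 2 bits -> l2_idx = 3
  bottom 5 bits -> offset = 20

Answer: 2 3 20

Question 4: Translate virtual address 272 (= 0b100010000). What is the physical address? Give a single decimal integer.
vaddr = 272 = 0b100010000
Split: l1_idx=2, l2_idx=0, offset=16
L1[2] = 1
L2[1][0] = 68
paddr = 68 * 32 + 16 = 2192

Answer: 2192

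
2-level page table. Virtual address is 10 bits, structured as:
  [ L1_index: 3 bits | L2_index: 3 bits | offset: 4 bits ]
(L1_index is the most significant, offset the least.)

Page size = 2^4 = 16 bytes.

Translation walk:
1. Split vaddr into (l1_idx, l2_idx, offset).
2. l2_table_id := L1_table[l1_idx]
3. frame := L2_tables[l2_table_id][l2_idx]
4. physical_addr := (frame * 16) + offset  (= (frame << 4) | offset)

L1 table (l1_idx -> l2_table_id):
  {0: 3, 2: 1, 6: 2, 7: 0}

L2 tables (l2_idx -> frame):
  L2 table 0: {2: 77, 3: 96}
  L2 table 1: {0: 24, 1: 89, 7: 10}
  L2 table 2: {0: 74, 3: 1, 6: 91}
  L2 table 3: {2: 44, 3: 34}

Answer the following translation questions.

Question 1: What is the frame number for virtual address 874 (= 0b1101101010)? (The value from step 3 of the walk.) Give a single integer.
vaddr = 874: l1_idx=6, l2_idx=6
L1[6] = 2; L2[2][6] = 91

Answer: 91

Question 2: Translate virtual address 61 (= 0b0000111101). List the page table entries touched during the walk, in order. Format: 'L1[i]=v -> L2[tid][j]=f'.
vaddr = 61 = 0b0000111101
Split: l1_idx=0, l2_idx=3, offset=13

Answer: L1[0]=3 -> L2[3][3]=34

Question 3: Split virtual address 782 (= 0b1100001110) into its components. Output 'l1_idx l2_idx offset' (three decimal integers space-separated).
vaddr = 782 = 0b1100001110
  top 3 bits -> l1_idx = 6
  next 3 bits -> l2_idx = 0
  bottom 4 bits -> offset = 14

Answer: 6 0 14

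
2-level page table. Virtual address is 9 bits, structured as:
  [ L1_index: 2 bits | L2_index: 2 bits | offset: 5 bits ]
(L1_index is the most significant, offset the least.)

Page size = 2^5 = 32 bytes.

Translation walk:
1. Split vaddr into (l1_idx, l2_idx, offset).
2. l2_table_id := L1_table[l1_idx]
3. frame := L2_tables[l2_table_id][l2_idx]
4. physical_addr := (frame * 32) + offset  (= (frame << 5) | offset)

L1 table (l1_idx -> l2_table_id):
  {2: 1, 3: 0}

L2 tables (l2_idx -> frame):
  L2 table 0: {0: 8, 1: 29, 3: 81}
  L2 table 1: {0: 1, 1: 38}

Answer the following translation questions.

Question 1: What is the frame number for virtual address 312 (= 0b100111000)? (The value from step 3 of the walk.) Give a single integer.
vaddr = 312: l1_idx=2, l2_idx=1
L1[2] = 1; L2[1][1] = 38

Answer: 38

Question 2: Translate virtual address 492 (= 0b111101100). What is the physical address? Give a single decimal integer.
vaddr = 492 = 0b111101100
Split: l1_idx=3, l2_idx=3, offset=12
L1[3] = 0
L2[0][3] = 81
paddr = 81 * 32 + 12 = 2604

Answer: 2604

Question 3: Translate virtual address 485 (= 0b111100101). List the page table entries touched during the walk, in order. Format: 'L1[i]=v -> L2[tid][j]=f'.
vaddr = 485 = 0b111100101
Split: l1_idx=3, l2_idx=3, offset=5

Answer: L1[3]=0 -> L2[0][3]=81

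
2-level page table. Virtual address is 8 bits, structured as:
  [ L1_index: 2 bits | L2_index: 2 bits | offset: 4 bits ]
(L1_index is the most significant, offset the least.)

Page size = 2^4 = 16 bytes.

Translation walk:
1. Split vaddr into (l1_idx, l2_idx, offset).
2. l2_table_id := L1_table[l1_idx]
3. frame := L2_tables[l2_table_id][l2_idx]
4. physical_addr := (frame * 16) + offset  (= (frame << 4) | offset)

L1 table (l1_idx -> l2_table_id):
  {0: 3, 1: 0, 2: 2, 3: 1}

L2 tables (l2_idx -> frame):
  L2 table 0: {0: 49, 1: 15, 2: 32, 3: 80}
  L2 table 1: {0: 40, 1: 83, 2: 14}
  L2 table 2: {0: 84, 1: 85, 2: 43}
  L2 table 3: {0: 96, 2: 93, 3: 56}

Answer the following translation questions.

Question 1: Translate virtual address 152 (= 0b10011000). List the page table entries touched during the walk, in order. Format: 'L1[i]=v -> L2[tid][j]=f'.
Answer: L1[2]=2 -> L2[2][1]=85

Derivation:
vaddr = 152 = 0b10011000
Split: l1_idx=2, l2_idx=1, offset=8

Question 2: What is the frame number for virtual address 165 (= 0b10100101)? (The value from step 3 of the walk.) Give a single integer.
Answer: 43

Derivation:
vaddr = 165: l1_idx=2, l2_idx=2
L1[2] = 2; L2[2][2] = 43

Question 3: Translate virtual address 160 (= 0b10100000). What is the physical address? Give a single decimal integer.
Answer: 688

Derivation:
vaddr = 160 = 0b10100000
Split: l1_idx=2, l2_idx=2, offset=0
L1[2] = 2
L2[2][2] = 43
paddr = 43 * 16 + 0 = 688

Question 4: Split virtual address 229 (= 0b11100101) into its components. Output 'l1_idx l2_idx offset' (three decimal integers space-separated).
vaddr = 229 = 0b11100101
  top 2 bits -> l1_idx = 3
  next 2 bits -> l2_idx = 2
  bottom 4 bits -> offset = 5

Answer: 3 2 5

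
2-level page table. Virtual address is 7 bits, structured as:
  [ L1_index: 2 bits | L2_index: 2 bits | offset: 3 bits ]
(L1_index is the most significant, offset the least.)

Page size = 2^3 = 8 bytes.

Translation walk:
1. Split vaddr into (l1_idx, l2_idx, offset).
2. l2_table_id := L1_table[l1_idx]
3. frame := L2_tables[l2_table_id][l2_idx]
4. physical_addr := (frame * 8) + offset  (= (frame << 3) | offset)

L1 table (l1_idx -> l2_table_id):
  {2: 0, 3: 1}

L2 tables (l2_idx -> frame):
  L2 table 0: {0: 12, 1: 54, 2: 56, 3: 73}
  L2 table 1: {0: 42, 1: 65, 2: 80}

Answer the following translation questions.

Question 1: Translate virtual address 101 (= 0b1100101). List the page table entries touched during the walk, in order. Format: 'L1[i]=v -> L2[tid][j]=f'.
vaddr = 101 = 0b1100101
Split: l1_idx=3, l2_idx=0, offset=5

Answer: L1[3]=1 -> L2[1][0]=42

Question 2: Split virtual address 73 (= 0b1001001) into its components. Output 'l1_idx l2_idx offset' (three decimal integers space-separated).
vaddr = 73 = 0b1001001
  top 2 bits -> l1_idx = 2
  next 2 bits -> l2_idx = 1
  bottom 3 bits -> offset = 1

Answer: 2 1 1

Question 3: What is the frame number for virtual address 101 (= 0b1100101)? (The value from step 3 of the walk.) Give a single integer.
Answer: 42

Derivation:
vaddr = 101: l1_idx=3, l2_idx=0
L1[3] = 1; L2[1][0] = 42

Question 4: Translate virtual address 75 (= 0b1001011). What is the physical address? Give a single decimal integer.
Answer: 435

Derivation:
vaddr = 75 = 0b1001011
Split: l1_idx=2, l2_idx=1, offset=3
L1[2] = 0
L2[0][1] = 54
paddr = 54 * 8 + 3 = 435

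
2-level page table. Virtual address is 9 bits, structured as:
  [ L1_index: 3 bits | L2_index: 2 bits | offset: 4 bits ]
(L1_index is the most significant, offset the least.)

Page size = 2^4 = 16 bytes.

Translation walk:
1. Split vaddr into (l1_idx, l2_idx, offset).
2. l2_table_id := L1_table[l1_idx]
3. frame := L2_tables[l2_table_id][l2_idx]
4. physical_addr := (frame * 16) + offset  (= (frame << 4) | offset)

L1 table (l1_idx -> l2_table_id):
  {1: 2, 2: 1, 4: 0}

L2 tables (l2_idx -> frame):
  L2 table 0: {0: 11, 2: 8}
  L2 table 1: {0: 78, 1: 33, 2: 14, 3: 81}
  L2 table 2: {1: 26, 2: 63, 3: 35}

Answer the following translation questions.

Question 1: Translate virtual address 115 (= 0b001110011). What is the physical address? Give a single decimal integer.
Answer: 563

Derivation:
vaddr = 115 = 0b001110011
Split: l1_idx=1, l2_idx=3, offset=3
L1[1] = 2
L2[2][3] = 35
paddr = 35 * 16 + 3 = 563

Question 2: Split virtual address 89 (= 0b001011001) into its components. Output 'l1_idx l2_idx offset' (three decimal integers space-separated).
Answer: 1 1 9

Derivation:
vaddr = 89 = 0b001011001
  top 3 bits -> l1_idx = 1
  next 2 bits -> l2_idx = 1
  bottom 4 bits -> offset = 9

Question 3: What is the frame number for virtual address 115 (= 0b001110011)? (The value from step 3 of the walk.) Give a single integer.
vaddr = 115: l1_idx=1, l2_idx=3
L1[1] = 2; L2[2][3] = 35

Answer: 35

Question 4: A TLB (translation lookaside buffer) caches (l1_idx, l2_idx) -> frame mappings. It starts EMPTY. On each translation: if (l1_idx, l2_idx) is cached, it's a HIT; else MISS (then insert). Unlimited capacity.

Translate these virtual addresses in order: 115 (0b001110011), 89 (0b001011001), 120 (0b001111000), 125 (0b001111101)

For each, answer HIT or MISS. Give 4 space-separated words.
Answer: MISS MISS HIT HIT

Derivation:
vaddr=115: (1,3) not in TLB -> MISS, insert
vaddr=89: (1,1) not in TLB -> MISS, insert
vaddr=120: (1,3) in TLB -> HIT
vaddr=125: (1,3) in TLB -> HIT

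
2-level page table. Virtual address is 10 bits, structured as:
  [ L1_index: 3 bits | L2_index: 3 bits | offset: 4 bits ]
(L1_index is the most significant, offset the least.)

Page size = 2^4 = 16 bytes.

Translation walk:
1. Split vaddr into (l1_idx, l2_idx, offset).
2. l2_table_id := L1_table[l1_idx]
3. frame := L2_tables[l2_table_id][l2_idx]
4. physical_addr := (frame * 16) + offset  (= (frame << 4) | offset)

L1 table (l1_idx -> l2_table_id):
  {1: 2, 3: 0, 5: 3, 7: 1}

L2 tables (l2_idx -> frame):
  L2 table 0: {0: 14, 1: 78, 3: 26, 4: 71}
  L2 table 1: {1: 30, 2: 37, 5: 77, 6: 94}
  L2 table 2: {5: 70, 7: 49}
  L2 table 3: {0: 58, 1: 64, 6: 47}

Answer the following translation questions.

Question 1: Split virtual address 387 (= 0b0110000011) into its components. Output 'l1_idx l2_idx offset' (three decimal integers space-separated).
vaddr = 387 = 0b0110000011
  top 3 bits -> l1_idx = 3
  next 3 bits -> l2_idx = 0
  bottom 4 bits -> offset = 3

Answer: 3 0 3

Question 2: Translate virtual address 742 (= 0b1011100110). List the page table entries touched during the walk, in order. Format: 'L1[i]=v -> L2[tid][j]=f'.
vaddr = 742 = 0b1011100110
Split: l1_idx=5, l2_idx=6, offset=6

Answer: L1[5]=3 -> L2[3][6]=47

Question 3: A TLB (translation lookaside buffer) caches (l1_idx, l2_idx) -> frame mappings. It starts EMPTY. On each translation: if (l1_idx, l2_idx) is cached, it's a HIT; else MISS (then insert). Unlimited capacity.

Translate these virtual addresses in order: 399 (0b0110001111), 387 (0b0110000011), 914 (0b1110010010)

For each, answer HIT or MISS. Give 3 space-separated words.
vaddr=399: (3,0) not in TLB -> MISS, insert
vaddr=387: (3,0) in TLB -> HIT
vaddr=914: (7,1) not in TLB -> MISS, insert

Answer: MISS HIT MISS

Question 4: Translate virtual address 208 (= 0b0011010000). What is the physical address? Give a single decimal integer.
Answer: 1120

Derivation:
vaddr = 208 = 0b0011010000
Split: l1_idx=1, l2_idx=5, offset=0
L1[1] = 2
L2[2][5] = 70
paddr = 70 * 16 + 0 = 1120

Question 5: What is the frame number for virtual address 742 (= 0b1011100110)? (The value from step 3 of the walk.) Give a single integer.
Answer: 47

Derivation:
vaddr = 742: l1_idx=5, l2_idx=6
L1[5] = 3; L2[3][6] = 47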